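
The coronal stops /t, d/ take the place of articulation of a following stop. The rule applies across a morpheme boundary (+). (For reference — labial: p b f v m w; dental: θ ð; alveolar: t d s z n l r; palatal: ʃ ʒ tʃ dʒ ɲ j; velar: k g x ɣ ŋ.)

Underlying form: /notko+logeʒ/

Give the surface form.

/t/ before /k/ (velar) → [k]

[nokko+logeʒ]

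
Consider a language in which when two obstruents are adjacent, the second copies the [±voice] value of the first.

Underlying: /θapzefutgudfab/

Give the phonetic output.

[θapsefutkudvab]

/z/ after /p/ (voiceless) → [s]
/g/ after /t/ (voiceless) → [k]
/f/ after /d/ (voiced) → [v]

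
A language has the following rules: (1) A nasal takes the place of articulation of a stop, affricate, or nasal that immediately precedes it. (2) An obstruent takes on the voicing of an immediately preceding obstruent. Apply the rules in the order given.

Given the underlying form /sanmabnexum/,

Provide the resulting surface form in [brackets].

Rule 1: /m/ after /n/ (alveolar) → [n]
Rule 1: /n/ after /b/ (labial) → [m]
After rule 1: sannabmexum
Rule 2: no segment meets the rule's conditions; no change.

[sannabmexum]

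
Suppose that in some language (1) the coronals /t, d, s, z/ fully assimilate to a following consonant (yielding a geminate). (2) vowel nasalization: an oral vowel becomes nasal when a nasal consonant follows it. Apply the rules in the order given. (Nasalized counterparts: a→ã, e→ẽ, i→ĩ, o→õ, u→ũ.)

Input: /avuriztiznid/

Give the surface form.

[avurittĩnnid]

Rule 1: /z/ before /t/ → [t] (total assimilation)
Rule 1: /z/ before /n/ → [n] (total assimilation)
After rule 1: avurittinnid
Rule 2: /i/ before nasal /n/ → [ĩ]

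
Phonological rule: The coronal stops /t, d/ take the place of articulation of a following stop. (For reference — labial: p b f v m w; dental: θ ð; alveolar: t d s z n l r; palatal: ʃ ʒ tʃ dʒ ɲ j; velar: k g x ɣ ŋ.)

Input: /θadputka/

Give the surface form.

/d/ before /p/ (labial) → [b]
/t/ before /k/ (velar) → [k]

[θabpukka]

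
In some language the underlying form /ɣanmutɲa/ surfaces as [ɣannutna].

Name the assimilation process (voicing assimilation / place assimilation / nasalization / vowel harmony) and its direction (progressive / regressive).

/m/→[n] /ɲ/→[n].
Each target copies a feature from the preceding segment, so the direction is progressive.

place assimilation, progressive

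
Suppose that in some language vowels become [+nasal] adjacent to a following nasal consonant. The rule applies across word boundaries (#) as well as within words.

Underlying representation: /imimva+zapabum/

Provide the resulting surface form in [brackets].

/i/ before nasal /m/ → [ĩ]
/i/ before nasal /m/ → [ĩ]
/u/ before nasal /m/ → [ũ]

[ĩmĩmva+zapabũm]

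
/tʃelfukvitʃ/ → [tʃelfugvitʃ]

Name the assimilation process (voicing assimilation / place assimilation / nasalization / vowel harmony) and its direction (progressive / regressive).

/k/→[g].
Each target copies a feature from the following segment, so the direction is regressive.

voicing assimilation, regressive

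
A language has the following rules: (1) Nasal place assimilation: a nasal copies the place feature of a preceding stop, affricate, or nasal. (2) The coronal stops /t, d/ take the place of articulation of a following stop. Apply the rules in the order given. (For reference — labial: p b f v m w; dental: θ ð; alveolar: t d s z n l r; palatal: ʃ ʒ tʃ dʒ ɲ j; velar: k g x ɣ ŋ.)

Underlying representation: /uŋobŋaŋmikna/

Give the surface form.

Rule 1: /ŋ/ after /b/ (labial) → [m]
Rule 1: /m/ after /ŋ/ (velar) → [ŋ]
Rule 1: /n/ after /k/ (velar) → [ŋ]
After rule 1: uŋobmaŋŋikŋa
Rule 2: no segment meets the rule's conditions; no change.

[uŋobmaŋŋikŋa]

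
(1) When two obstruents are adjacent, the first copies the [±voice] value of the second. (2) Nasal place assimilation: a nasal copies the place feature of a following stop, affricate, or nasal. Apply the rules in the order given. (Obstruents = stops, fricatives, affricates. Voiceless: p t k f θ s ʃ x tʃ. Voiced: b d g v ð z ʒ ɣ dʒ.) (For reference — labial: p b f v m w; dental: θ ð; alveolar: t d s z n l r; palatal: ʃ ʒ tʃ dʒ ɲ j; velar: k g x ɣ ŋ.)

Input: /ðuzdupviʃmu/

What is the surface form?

[ðuzdubviʃmu]

Rule 1: /p/ before /v/ (voiced) → [b]
After rule 1: ðuzdubviʃmu
Rule 2: no segment meets the rule's conditions; no change.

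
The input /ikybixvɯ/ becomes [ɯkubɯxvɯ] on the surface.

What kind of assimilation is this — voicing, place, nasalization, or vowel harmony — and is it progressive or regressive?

vowel harmony, regressive

/i/→[ɯ] /y/→[u] /i/→[ɯ].
Vowels agree with the last vowel, so the harmony is regressive.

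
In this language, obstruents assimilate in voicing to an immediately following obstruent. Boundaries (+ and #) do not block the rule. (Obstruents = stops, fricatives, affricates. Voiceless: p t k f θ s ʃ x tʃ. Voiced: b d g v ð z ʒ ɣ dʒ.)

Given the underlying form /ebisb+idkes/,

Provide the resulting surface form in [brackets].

[ebizb+itkes]

/s/ before /b/ (voiced) → [z]
/d/ before /k/ (voiceless) → [t]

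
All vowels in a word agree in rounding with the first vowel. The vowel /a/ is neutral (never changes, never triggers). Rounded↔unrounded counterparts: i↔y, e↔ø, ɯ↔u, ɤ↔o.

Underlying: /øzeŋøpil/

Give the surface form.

[øzøŋøpyl]

/e/ harmonizes with /ø/ ([+round]) → [ø]
/i/ harmonizes with /ø/ ([+round]) → [y]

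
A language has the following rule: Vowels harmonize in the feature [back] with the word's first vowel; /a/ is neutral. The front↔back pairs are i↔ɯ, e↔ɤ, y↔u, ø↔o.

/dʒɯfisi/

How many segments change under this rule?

2

/i/ harmonizes with /ɯ/ ([+back]) → [ɯ]
/i/ harmonizes with /ɯ/ ([+back]) → [ɯ]
2 segments change.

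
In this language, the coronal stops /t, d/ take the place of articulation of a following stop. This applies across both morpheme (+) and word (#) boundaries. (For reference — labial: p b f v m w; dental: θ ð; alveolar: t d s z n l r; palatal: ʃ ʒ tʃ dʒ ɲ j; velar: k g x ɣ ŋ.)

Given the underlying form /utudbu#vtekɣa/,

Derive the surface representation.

[utubbu#vtekɣa]

/d/ before /b/ (labial) → [b]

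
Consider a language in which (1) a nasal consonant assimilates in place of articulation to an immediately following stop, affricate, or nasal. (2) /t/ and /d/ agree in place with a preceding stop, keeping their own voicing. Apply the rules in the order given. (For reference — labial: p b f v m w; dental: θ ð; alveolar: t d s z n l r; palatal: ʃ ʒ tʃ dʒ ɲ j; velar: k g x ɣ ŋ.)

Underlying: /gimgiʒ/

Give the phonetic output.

Rule 1: /m/ before /g/ (velar) → [ŋ]
After rule 1: giŋgiʒ
Rule 2: no segment meets the rule's conditions; no change.

[giŋgiʒ]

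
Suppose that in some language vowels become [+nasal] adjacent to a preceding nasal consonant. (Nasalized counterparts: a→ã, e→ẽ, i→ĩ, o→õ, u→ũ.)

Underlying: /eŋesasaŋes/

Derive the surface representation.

[eŋẽsasaŋẽs]

/e/ after nasal /ŋ/ → [ẽ]
/e/ after nasal /ŋ/ → [ẽ]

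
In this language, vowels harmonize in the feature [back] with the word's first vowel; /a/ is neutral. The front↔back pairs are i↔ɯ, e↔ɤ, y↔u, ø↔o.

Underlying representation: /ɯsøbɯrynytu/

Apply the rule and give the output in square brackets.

/ø/ harmonizes with /ɯ/ ([+back]) → [o]
/y/ harmonizes with /ɯ/ ([+back]) → [u]
/y/ harmonizes with /ɯ/ ([+back]) → [u]

[ɯsobɯrunutu]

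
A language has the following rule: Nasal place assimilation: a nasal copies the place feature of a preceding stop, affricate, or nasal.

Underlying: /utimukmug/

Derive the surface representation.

[utimukŋug]

/m/ after /k/ (velar) → [ŋ]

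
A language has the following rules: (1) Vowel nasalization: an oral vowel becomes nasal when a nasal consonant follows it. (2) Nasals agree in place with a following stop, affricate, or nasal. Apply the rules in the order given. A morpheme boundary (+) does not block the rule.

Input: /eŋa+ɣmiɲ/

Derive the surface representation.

Rule 1: /e/ before nasal /ŋ/ → [ẽ]
Rule 1: /i/ before nasal /ɲ/ → [ĩ]
After rule 1: ẽŋa+ɣmĩɲ
Rule 2: no segment meets the rule's conditions; no change.

[ẽŋa+ɣmĩɲ]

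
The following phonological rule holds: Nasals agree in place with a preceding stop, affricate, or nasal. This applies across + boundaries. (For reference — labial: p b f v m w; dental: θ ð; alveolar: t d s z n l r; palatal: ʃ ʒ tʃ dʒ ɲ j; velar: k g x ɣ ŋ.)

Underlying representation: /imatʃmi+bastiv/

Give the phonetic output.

/m/ after /tʃ/ (palatal) → [ɲ]

[imatʃɲi+bastiv]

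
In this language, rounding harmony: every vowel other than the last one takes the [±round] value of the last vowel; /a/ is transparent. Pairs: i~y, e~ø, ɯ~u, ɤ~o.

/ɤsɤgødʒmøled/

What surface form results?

/ø/ harmonizes with /e/ ([-round]) → [e]
/ø/ harmonizes with /e/ ([-round]) → [e]

[ɤsɤgedʒmeled]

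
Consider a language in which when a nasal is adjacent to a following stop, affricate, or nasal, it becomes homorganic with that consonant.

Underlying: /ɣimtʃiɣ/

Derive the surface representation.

[ɣiɲtʃiɣ]

/m/ before /tʃ/ (palatal) → [ɲ]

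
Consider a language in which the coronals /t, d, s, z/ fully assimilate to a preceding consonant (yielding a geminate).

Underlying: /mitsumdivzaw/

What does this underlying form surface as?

[mittummivvaw]

/s/ after /t/ → [t] (total assimilation)
/d/ after /m/ → [m] (total assimilation)
/z/ after /v/ → [v] (total assimilation)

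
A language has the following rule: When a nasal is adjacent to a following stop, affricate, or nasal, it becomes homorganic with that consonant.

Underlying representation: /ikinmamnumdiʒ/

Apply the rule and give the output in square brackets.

/n/ before /m/ (labial) → [m]
/m/ before /n/ (alveolar) → [n]
/m/ before /d/ (alveolar) → [n]

[ikimmannundiʒ]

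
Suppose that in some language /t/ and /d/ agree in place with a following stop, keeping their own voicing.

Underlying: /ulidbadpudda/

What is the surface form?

/d/ before /b/ (labial) → [b]
/d/ before /p/ (labial) → [b]

[ulibbabpudda]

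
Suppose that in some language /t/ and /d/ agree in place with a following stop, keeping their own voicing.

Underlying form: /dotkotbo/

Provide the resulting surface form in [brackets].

/t/ before /k/ (velar) → [k]
/t/ before /b/ (labial) → [p]

[dokkopbo]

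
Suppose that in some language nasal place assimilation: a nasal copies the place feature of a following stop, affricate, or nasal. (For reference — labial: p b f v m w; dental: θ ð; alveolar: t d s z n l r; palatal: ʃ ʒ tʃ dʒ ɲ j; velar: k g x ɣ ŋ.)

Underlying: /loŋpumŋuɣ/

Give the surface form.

/ŋ/ before /p/ (labial) → [m]
/m/ before /ŋ/ (velar) → [ŋ]

[lompuŋŋuɣ]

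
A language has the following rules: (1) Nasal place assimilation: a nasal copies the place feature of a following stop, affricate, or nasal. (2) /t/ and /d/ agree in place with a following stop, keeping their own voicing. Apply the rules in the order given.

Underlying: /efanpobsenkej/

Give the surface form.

[efampobseŋkej]

Rule 1: /n/ before /p/ (labial) → [m]
Rule 1: /n/ before /k/ (velar) → [ŋ]
After rule 1: efampobseŋkej
Rule 2: no segment meets the rule's conditions; no change.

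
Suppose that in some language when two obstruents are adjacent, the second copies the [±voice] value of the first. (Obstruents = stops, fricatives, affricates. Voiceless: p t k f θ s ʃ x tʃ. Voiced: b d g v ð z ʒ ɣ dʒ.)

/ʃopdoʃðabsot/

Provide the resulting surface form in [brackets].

/d/ after /p/ (voiceless) → [t]
/ð/ after /ʃ/ (voiceless) → [θ]
/s/ after /b/ (voiced) → [z]

[ʃoptoʃθabzot]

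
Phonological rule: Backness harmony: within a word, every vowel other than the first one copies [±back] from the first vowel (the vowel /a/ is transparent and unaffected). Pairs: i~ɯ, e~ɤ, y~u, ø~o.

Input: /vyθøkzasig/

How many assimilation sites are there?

No segment meets the rule's conditions.

0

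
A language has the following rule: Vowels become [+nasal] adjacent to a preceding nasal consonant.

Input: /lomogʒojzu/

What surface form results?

/o/ after nasal /m/ → [õ]

[lomõgʒojzu]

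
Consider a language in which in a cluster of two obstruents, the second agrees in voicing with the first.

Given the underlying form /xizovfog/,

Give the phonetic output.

/f/ after /v/ (voiced) → [v]

[xizovvog]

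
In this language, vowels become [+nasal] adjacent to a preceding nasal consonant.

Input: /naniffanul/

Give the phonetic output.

/a/ after nasal /n/ → [ã]
/i/ after nasal /n/ → [ĩ]
/u/ after nasal /n/ → [ũ]

[nãnĩffanũl]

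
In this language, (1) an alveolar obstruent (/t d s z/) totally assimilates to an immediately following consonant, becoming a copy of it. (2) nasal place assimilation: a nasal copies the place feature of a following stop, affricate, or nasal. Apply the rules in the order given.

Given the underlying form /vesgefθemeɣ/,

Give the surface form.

[veggefθemeɣ]

Rule 1: /s/ before /g/ → [g] (total assimilation)
After rule 1: veggefθemeɣ
Rule 2: no segment meets the rule's conditions; no change.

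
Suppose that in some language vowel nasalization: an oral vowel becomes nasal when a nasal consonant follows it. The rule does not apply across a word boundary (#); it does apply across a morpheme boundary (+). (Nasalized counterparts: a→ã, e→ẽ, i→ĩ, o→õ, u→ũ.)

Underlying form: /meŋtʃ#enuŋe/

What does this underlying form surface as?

/e/ before nasal /ŋ/ → [ẽ]
/e/ before nasal /n/ → [ẽ]
/u/ before nasal /ŋ/ → [ũ]

[mẽŋtʃ#ẽnũŋe]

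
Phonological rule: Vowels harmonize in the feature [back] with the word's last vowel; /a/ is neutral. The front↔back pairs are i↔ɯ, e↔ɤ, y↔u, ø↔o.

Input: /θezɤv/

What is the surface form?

/e/ harmonizes with /ɤ/ ([+back]) → [ɤ]

[θɤzɤv]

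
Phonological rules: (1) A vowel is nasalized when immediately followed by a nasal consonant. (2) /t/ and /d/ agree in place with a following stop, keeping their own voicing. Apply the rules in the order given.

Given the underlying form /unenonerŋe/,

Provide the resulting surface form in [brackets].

Rule 1: /u/ before nasal /n/ → [ũ]
Rule 1: /e/ before nasal /n/ → [ẽ]
Rule 1: /o/ before nasal /n/ → [õ]
After rule 1: ũnẽnõnerŋe
Rule 2: no segment meets the rule's conditions; no change.

[ũnẽnõnerŋe]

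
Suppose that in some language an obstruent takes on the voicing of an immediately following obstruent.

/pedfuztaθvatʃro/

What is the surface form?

[petfustaðvatʃro]

/d/ before /f/ (voiceless) → [t]
/z/ before /t/ (voiceless) → [s]
/θ/ before /v/ (voiced) → [ð]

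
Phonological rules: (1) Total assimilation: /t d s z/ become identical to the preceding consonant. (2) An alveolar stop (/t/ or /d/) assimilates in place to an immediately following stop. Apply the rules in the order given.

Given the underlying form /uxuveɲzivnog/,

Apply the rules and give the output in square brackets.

Rule 1: /z/ after /ɲ/ → [ɲ] (total assimilation)
After rule 1: uxuveɲɲivnog
Rule 2: no segment meets the rule's conditions; no change.

[uxuveɲɲivnog]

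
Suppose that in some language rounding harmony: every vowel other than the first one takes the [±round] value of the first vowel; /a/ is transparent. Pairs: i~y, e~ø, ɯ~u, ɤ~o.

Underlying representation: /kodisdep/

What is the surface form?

[kodysdøp]

/i/ harmonizes with /o/ ([+round]) → [y]
/e/ harmonizes with /o/ ([+round]) → [ø]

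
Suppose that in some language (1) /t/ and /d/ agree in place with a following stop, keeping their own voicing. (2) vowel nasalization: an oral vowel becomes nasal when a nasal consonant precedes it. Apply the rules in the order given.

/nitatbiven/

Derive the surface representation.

[nĩtapbiven]

Rule 1: /t/ before /b/ (labial) → [p]
After rule 1: nitapbiven
Rule 2: /i/ after nasal /n/ → [ĩ]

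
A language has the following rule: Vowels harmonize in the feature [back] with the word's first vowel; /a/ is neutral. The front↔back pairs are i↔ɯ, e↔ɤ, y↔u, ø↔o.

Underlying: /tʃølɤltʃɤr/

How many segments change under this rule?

2

/ɤ/ harmonizes with /ø/ ([-back]) → [e]
/ɤ/ harmonizes with /ø/ ([-back]) → [e]
2 segments change.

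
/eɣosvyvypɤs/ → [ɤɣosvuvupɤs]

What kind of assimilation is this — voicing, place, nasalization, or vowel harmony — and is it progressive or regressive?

/e/→[ɤ] /y/→[u] /y/→[u].
Vowels agree with the last vowel, so the harmony is regressive.

vowel harmony, regressive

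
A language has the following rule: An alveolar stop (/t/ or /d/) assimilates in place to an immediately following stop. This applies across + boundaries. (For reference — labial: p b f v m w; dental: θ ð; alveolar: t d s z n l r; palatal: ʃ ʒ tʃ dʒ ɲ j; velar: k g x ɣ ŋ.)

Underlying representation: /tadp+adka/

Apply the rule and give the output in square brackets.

[tabp+agka]

/d/ before /p/ (labial) → [b]
/d/ before /k/ (velar) → [g]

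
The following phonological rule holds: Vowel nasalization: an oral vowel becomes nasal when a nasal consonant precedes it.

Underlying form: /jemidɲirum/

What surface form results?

[jemĩdɲĩrum]

/i/ after nasal /m/ → [ĩ]
/i/ after nasal /ɲ/ → [ĩ]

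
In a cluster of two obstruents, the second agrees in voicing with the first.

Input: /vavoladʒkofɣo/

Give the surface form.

/k/ after /dʒ/ (voiced) → [g]
/ɣ/ after /f/ (voiceless) → [x]

[vavoladʒgofxo]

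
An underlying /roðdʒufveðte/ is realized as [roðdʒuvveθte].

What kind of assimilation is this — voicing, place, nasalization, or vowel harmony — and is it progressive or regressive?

/f/→[v] /ð/→[θ].
Each target copies a feature from the following segment, so the direction is regressive.

voicing assimilation, regressive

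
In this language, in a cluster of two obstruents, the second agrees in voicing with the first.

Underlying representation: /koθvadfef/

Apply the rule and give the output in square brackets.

[koθfadvef]

/v/ after /θ/ (voiceless) → [f]
/f/ after /d/ (voiced) → [v]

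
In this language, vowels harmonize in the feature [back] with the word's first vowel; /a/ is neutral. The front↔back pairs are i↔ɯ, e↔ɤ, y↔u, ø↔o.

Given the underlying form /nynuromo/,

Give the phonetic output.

[nynyrømø]

/u/ harmonizes with /y/ ([-back]) → [y]
/o/ harmonizes with /y/ ([-back]) → [ø]
/o/ harmonizes with /y/ ([-back]) → [ø]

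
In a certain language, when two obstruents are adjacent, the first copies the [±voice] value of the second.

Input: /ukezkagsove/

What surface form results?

[ukeskaksove]

/z/ before /k/ (voiceless) → [s]
/g/ before /s/ (voiceless) → [k]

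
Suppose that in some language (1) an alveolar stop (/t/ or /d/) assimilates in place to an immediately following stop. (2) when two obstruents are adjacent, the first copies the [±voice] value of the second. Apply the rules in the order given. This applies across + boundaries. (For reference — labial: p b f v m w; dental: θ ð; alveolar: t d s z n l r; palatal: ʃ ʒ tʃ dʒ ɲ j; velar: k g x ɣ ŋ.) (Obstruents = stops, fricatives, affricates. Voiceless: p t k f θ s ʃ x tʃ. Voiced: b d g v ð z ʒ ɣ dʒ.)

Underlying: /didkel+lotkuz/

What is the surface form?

[dikkel+lokkuz]

Rule 1: /d/ before /k/ (velar) → [g]
Rule 1: /t/ before /k/ (velar) → [k]
After rule 1: digkel+lokkuz
Rule 2: /g/ before /k/ (voiceless) → [k]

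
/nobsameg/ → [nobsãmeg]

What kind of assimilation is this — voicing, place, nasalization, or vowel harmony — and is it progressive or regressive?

nasalization, regressive

/a/→[ã].
Each target copies a feature from the following segment, so the direction is regressive.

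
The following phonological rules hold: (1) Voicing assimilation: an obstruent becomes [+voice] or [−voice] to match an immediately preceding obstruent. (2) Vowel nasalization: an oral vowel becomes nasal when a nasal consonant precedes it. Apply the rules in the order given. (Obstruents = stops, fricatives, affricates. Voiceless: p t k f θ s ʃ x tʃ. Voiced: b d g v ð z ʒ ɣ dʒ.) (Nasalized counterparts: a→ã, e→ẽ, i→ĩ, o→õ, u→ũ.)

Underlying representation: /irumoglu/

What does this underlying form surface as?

[irumõglu]

Rule 1: no segment meets the rule's conditions; no change.
After rule 1: irumoglu
Rule 2: /o/ after nasal /m/ → [õ]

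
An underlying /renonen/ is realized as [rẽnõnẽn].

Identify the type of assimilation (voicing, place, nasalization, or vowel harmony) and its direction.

nasalization, regressive

/e/→[ẽ] /o/→[õ] /e/→[ẽ].
Each target copies a feature from the following segment, so the direction is regressive.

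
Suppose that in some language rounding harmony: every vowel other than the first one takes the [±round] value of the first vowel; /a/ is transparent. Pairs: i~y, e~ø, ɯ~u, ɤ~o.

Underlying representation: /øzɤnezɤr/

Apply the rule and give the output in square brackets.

/ɤ/ harmonizes with /ø/ ([+round]) → [o]
/e/ harmonizes with /ø/ ([+round]) → [ø]
/ɤ/ harmonizes with /ø/ ([+round]) → [o]

[øzonøzor]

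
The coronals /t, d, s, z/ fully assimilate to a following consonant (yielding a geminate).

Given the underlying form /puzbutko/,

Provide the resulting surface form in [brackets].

/z/ before /b/ → [b] (total assimilation)
/t/ before /k/ → [k] (total assimilation)

[pubbukko]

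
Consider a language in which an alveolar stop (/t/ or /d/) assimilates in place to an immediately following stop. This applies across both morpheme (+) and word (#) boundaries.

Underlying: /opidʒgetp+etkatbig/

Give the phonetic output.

[opidʒgepp+ekkapbig]

/t/ before /p/ (labial) → [p]
/t/ before /k/ (velar) → [k]
/t/ before /b/ (labial) → [p]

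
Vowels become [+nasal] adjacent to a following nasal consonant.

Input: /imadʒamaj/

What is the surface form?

/i/ before nasal /m/ → [ĩ]
/a/ before nasal /m/ → [ã]

[ĩmadʒãmaj]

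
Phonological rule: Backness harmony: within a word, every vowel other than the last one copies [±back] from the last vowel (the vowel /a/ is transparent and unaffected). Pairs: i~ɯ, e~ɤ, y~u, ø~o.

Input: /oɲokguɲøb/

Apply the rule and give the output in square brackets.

/o/ harmonizes with /ø/ ([-back]) → [ø]
/o/ harmonizes with /ø/ ([-back]) → [ø]
/u/ harmonizes with /ø/ ([-back]) → [y]

[øɲøkgyɲøb]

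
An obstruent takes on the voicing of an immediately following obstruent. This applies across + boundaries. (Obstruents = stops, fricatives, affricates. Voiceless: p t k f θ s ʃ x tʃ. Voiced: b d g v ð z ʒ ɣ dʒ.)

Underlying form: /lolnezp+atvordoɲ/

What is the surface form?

[lolnesp+advordoɲ]

/z/ before /p/ (voiceless) → [s]
/t/ before /v/ (voiced) → [d]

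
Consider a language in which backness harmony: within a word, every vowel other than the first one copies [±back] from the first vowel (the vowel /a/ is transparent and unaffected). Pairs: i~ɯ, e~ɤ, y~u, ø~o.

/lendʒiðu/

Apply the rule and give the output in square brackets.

[lendʒiðy]

/u/ harmonizes with /e/ ([-back]) → [y]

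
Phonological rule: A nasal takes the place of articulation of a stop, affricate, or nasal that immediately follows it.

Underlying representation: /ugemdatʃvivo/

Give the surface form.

/m/ before /d/ (alveolar) → [n]

[ugendatʃvivo]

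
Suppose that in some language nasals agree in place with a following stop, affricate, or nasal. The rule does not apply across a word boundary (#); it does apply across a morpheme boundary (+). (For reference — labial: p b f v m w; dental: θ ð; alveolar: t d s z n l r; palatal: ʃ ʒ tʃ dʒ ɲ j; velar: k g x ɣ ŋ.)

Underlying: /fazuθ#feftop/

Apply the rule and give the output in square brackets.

[fazuθ#feftop]

no segment meets the rule's conditions; no change.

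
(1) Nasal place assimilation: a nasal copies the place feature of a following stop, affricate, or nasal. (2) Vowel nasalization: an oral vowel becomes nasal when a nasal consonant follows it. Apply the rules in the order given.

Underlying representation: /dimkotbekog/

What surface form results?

[dĩŋkotbekog]

Rule 1: /m/ before /k/ (velar) → [ŋ]
After rule 1: diŋkotbekog
Rule 2: /i/ before nasal /ŋ/ → [ĩ]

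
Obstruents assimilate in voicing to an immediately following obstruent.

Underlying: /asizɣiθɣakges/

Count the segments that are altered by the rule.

2

/θ/ before /ɣ/ (voiced) → [ð]
/k/ before /g/ (voiced) → [g]
2 segments change.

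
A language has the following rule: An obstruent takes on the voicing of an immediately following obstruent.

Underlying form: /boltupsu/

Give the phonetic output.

[boltupsu]

no segment meets the rule's conditions; no change.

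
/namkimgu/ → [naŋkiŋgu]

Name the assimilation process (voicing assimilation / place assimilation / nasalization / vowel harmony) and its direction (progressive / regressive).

place assimilation, regressive

/m/→[ŋ] /m/→[ŋ].
Each target copies a feature from the following segment, so the direction is regressive.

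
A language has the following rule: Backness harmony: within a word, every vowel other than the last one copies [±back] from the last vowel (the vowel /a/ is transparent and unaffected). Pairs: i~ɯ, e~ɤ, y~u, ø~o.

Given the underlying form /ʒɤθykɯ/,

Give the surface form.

[ʒɤθukɯ]

/y/ harmonizes with /ɯ/ ([+back]) → [u]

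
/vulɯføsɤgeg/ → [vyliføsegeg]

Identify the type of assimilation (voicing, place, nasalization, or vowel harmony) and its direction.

/u/→[y] /ɯ/→[i] /ɤ/→[e].
Vowels agree with the last vowel, so the harmony is regressive.

vowel harmony, regressive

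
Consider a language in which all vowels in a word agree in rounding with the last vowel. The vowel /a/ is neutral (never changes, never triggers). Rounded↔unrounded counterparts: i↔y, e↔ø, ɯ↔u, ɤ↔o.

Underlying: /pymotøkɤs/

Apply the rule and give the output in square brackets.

/y/ harmonizes with /ɤ/ ([-round]) → [i]
/o/ harmonizes with /ɤ/ ([-round]) → [ɤ]
/ø/ harmonizes with /ɤ/ ([-round]) → [e]

[pimɤtekɤs]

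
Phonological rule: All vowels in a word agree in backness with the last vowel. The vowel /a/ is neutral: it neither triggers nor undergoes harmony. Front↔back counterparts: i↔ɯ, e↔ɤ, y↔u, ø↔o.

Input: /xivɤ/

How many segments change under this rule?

1

/i/ harmonizes with /ɤ/ ([+back]) → [ɯ]
1 segment changes.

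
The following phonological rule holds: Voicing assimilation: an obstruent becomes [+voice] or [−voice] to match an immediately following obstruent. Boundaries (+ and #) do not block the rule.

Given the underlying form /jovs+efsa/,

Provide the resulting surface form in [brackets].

/v/ before /s/ (voiceless) → [f]

[jofs+efsa]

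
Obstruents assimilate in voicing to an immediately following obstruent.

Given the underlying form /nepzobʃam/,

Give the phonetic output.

[nebzopʃam]

/p/ before /z/ (voiced) → [b]
/b/ before /ʃ/ (voiceless) → [p]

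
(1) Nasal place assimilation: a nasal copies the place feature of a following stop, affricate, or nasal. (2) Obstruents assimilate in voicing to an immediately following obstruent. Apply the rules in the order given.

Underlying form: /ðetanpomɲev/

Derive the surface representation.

Rule 1: /n/ before /p/ (labial) → [m]
Rule 1: /m/ before /ɲ/ (palatal) → [ɲ]
After rule 1: ðetampoɲɲev
Rule 2: no segment meets the rule's conditions; no change.

[ðetampoɲɲev]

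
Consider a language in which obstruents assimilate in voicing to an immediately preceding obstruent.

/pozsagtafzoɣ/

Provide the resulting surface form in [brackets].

[pozzagdafsoɣ]

/s/ after /z/ (voiced) → [z]
/t/ after /g/ (voiced) → [d]
/z/ after /f/ (voiceless) → [s]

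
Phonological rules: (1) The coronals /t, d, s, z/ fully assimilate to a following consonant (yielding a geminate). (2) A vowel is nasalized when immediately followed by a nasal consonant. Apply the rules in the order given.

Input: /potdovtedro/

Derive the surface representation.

Rule 1: /t/ before /d/ → [d] (total assimilation)
Rule 1: /d/ before /r/ → [r] (total assimilation)
After rule 1: poddovterro
Rule 2: no segment meets the rule's conditions; no change.

[poddovterro]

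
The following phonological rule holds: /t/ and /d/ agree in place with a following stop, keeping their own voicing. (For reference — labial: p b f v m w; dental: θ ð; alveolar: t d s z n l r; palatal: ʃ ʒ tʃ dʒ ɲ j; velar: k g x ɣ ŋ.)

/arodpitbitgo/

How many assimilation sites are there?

3

/d/ before /p/ (labial) → [b]
/t/ before /b/ (labial) → [p]
/t/ before /g/ (velar) → [k]
3 segments change.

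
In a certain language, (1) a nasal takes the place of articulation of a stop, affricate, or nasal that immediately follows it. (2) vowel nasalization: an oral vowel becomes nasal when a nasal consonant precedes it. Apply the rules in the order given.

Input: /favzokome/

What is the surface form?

Rule 1: no segment meets the rule's conditions; no change.
After rule 1: favzokome
Rule 2: /e/ after nasal /m/ → [ẽ]

[favzokomẽ]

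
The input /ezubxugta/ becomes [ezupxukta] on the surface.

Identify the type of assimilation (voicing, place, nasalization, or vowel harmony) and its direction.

/b/→[p] /g/→[k].
Each target copies a feature from the following segment, so the direction is regressive.

voicing assimilation, regressive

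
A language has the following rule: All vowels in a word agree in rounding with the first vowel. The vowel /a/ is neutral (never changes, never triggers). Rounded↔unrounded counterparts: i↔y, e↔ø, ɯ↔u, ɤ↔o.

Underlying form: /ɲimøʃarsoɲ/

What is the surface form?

[ɲimeʃarsɤɲ]

/ø/ harmonizes with /i/ ([-round]) → [e]
/o/ harmonizes with /i/ ([-round]) → [ɤ]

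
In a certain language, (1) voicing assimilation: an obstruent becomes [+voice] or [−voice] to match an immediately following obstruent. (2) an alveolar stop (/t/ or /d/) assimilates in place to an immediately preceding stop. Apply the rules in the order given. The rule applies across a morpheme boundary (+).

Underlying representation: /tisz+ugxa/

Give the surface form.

Rule 1: /s/ before /z/ (voiced) → [z]
Rule 1: /g/ before /x/ (voiceless) → [k]
After rule 1: tizz+ukxa
Rule 2: no segment meets the rule's conditions; no change.

[tizz+ukxa]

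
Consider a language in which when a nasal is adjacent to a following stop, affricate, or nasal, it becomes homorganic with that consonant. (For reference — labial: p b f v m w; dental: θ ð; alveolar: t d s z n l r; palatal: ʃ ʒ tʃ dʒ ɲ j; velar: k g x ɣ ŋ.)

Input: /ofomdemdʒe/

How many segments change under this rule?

2

/m/ before /d/ (alveolar) → [n]
/m/ before /dʒ/ (palatal) → [ɲ]
2 segments change.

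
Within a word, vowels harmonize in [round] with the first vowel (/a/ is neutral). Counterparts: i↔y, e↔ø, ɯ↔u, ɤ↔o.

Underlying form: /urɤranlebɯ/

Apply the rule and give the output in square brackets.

/ɤ/ harmonizes with /u/ ([+round]) → [o]
/e/ harmonizes with /u/ ([+round]) → [ø]
/ɯ/ harmonizes with /u/ ([+round]) → [u]

[uroranløbu]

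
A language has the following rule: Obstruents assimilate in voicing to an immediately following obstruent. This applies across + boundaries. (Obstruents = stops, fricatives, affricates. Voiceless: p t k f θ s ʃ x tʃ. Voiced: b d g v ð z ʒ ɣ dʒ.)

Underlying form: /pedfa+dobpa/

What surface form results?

/d/ before /f/ (voiceless) → [t]
/b/ before /p/ (voiceless) → [p]

[petfa+doppa]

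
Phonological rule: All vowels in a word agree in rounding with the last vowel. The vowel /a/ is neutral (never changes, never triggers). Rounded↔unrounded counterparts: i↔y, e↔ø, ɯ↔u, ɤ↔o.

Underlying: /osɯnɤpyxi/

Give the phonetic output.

/o/ harmonizes with /i/ ([-round]) → [ɤ]
/y/ harmonizes with /i/ ([-round]) → [i]

[ɤsɯnɤpixi]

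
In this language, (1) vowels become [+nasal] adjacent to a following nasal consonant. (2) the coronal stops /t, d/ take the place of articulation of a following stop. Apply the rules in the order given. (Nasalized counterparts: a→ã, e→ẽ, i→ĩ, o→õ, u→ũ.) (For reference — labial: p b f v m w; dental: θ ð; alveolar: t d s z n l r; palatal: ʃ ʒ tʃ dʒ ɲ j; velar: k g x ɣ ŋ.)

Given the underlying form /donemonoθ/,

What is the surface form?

Rule 1: /o/ before nasal /n/ → [õ]
Rule 1: /e/ before nasal /m/ → [ẽ]
Rule 1: /o/ before nasal /n/ → [õ]
After rule 1: dõnẽmõnoθ
Rule 2: no segment meets the rule's conditions; no change.

[dõnẽmõnoθ]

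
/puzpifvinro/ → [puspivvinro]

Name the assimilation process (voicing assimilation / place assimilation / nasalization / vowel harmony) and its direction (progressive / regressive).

voicing assimilation, regressive

/z/→[s] /f/→[v].
Each target copies a feature from the following segment, so the direction is regressive.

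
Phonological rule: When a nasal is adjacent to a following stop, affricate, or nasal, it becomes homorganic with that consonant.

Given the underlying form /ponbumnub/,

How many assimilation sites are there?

2

/n/ before /b/ (labial) → [m]
/m/ before /n/ (alveolar) → [n]
2 segments change.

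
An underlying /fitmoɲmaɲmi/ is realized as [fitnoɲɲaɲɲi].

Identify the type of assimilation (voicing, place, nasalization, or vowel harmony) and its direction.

/m/→[n] /m/→[ɲ] /m/→[ɲ].
Each target copies a feature from the preceding segment, so the direction is progressive.

place assimilation, progressive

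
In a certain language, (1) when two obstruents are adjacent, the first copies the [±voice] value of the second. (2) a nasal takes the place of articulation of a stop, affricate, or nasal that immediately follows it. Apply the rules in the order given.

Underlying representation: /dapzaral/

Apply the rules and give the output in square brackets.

[dabzaral]

Rule 1: /p/ before /z/ (voiced) → [b]
After rule 1: dabzaral
Rule 2: no segment meets the rule's conditions; no change.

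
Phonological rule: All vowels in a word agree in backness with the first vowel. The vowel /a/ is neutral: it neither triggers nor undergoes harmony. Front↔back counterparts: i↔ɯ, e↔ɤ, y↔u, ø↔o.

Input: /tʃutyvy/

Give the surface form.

/y/ harmonizes with /u/ ([+back]) → [u]
/y/ harmonizes with /u/ ([+back]) → [u]

[tʃutuvu]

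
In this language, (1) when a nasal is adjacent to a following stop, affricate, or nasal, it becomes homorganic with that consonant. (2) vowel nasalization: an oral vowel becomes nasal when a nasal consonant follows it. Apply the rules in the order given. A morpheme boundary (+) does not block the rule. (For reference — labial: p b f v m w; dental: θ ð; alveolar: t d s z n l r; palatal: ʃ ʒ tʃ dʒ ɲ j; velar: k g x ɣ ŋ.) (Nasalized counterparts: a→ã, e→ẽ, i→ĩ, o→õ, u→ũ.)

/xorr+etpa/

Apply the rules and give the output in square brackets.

[xorr+etpa]

Rule 1: no segment meets the rule's conditions; no change.
After rule 1: xorr+etpa
Rule 2: no segment meets the rule's conditions; no change.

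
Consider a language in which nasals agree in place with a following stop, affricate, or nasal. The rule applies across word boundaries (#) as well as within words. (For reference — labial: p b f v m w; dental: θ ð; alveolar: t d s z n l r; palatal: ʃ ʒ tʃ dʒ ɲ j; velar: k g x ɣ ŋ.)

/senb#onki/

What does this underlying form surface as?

/n/ before /b/ (labial) → [m]
/n/ before /k/ (velar) → [ŋ]

[semb#oŋki]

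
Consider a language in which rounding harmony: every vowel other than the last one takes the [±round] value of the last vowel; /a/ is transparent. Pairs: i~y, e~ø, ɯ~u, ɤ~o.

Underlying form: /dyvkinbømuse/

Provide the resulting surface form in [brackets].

/y/ harmonizes with /e/ ([-round]) → [i]
/ø/ harmonizes with /e/ ([-round]) → [e]
/u/ harmonizes with /e/ ([-round]) → [ɯ]

[divkinbemɯse]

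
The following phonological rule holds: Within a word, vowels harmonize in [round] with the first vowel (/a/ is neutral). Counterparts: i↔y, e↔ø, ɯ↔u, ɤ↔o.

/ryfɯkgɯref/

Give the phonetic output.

[ryfukgurøf]

/ɯ/ harmonizes with /y/ ([+round]) → [u]
/ɯ/ harmonizes with /y/ ([+round]) → [u]
/e/ harmonizes with /y/ ([+round]) → [ø]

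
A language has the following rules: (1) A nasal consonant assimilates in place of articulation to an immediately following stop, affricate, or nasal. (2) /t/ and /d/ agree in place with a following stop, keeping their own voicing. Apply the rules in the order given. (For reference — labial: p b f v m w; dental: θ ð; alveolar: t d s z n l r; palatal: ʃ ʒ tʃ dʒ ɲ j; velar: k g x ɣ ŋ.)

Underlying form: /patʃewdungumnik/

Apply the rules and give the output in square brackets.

[patʃewduŋgunnik]

Rule 1: /n/ before /g/ (velar) → [ŋ]
Rule 1: /m/ before /n/ (alveolar) → [n]
After rule 1: patʃewduŋgunnik
Rule 2: no segment meets the rule's conditions; no change.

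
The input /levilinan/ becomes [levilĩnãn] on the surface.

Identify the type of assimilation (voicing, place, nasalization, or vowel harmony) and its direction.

nasalization, regressive

/i/→[ĩ] /a/→[ã].
Each target copies a feature from the following segment, so the direction is regressive.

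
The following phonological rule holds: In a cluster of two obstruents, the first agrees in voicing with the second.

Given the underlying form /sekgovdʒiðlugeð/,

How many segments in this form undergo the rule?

/k/ before /g/ (voiced) → [g]
1 segment changes.

1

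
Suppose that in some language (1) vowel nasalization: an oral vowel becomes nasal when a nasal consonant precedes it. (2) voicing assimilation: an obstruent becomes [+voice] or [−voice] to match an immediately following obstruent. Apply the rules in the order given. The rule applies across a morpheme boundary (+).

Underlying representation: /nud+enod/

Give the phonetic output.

[nũd+enõd]

Rule 1: /u/ after nasal /n/ → [ũ]
Rule 1: /o/ after nasal /n/ → [õ]
After rule 1: nũd+enõd
Rule 2: no segment meets the rule's conditions; no change.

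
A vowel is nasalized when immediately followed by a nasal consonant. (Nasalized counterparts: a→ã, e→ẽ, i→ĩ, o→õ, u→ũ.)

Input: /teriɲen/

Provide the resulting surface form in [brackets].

/i/ before nasal /ɲ/ → [ĩ]
/e/ before nasal /n/ → [ẽ]

[terĩɲẽn]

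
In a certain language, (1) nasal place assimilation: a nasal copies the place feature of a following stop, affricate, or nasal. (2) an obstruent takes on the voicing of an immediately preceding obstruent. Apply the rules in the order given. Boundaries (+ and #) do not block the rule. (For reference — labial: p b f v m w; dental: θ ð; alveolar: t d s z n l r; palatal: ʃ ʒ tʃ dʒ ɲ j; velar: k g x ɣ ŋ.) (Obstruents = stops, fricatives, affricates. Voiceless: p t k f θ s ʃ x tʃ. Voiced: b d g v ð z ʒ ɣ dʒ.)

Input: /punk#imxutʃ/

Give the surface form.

[puŋk#imxutʃ]

Rule 1: /n/ before /k/ (velar) → [ŋ]
After rule 1: puŋk#imxutʃ
Rule 2: no segment meets the rule's conditions; no change.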